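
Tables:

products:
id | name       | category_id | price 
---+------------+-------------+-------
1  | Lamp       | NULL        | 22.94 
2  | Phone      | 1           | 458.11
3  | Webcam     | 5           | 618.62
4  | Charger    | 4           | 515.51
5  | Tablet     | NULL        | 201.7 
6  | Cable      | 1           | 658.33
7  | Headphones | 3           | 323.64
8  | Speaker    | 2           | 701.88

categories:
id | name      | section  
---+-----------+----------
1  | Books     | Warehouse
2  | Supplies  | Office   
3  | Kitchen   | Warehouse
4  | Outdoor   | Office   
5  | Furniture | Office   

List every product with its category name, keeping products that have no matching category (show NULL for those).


LEFT JOIN keeps every row from products (the left table); where category_id has no match in categories, the category columns become NULL. Walk through each product:
  - product 1 (Lamp): category_id=NULL, no match -> kept with NULL
  - product 2 (Phone): category_id=1 -> matches Books
  - product 3 (Webcam): category_id=5 -> matches Furniture
  - product 4 (Charger): category_id=4 -> matches Outdoor
  - product 5 (Tablet): category_id=NULL, no match -> kept with NULL
  - product 6 (Cable): category_id=1 -> matches Books
  - product 7 (Headphones): category_id=3 -> matches Kitchen
  - product 8 (Speaker): category_id=2 -> matches Supplies
All 8 rows appear; 2 have NULL category.

SQL:
SELECT a.name, b.name AS category
FROM products a
LEFT JOIN categories b ON a.category_id = b.id

Result:
name       | category 
-----------+----------
Lamp       | NULL     
Phone      | Books    
Webcam     | Furniture
Charger    | Outdoor  
Tablet     | NULL     
Cable      | Books    
Headphones | Kitchen  
Speaker    | Supplies 


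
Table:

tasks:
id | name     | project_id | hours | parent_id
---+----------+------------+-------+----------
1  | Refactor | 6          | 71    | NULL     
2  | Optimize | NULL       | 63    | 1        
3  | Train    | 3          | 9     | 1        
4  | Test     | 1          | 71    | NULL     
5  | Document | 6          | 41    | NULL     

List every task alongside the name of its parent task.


This is a self-join: tasks is joined to a second copy of itself, matching each row's parent_id to another row's id. Use LEFT JOIN so rows with parent_id=NULL are kept.
  - task 1 (Refactor): parent_id=NULL -> NULL
  - task 2 (Optimize): parent_id=1 -> Refactor
  - task 3 (Train): parent_id=1 -> Refactor
  - task 4 (Test): parent_id=NULL -> NULL
  - task 5 (Document): parent_id=NULL -> NULL

SQL:
SELECT a.name AS item, b.name AS parent
FROM tasks a
LEFT JOIN tasks b ON a.parent_id = b.id

Result:
item     | parent  
---------+---------
Refactor | NULL    
Optimize | Refactor
Train    | Refactor
Test     | NULL    
Document | NULL    


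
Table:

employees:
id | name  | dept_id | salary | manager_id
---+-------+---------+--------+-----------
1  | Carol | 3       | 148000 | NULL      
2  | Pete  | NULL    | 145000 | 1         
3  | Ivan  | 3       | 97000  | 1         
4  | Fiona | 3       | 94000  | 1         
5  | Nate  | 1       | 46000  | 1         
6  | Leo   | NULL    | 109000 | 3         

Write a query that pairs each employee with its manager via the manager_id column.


This is a self-join: employees is joined to a second copy of itself, matching each row's manager_id to another row's id. Use LEFT JOIN so rows with manager_id=NULL are kept.
  - employee 1 (Carol): manager_id=NULL -> NULL
  - employee 2 (Pete): manager_id=1 -> Carol
  - employee 3 (Ivan): manager_id=1 -> Carol
  - employee 4 (Fiona): manager_id=1 -> Carol
  - employee 5 (Nate): manager_id=1 -> Carol
  - employee 6 (Leo): manager_id=3 -> Ivan

SQL:
SELECT a.name AS item, b.name AS manager
FROM employees a
LEFT JOIN employees b ON a.manager_id = b.id

Result:
item  | manager
------+--------
Carol | NULL   
Pete  | Carol  
Ivan  | Carol  
Fiona | Carol  
Nate  | Carol  
Leo   | Ivan   


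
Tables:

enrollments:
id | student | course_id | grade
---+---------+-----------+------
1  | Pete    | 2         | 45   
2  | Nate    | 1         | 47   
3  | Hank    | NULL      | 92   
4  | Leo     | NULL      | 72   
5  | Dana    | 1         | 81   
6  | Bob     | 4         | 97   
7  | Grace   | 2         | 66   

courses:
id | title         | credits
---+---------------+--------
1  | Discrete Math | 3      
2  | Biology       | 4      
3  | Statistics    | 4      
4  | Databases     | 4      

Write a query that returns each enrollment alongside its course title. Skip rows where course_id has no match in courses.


INNER JOIN keeps only enrollments rows whose course_id matches an id in courses. Walk through each enrollment:
  - enrollment 1 (Pete): course_id=2 -> matches Biology
  - enrollment 2 (Nate): course_id=1 -> matches Discrete Math
  - enrollment 3 (Hank): course_id=NULL, no match -> dropped
  - enrollment 4 (Leo): course_id=NULL, no match -> dropped
  - enrollment 5 (Dana): course_id=1 -> matches Discrete Math
  - enrollment 6 (Bob): course_id=4 -> matches Databases
  - enrollment 7 (Grace): course_id=2 -> matches Biology
So 2 of 7 rows are dropped.

SQL:
SELECT a.student, b.title AS course
FROM enrollments a
INNER JOIN courses b ON a.course_id = b.id

Result:
student | course       
--------+--------------
Pete    | Biology      
Nate    | Discrete Math
Dana    | Discrete Math
Bob     | Databases    
Grace   | Biology      


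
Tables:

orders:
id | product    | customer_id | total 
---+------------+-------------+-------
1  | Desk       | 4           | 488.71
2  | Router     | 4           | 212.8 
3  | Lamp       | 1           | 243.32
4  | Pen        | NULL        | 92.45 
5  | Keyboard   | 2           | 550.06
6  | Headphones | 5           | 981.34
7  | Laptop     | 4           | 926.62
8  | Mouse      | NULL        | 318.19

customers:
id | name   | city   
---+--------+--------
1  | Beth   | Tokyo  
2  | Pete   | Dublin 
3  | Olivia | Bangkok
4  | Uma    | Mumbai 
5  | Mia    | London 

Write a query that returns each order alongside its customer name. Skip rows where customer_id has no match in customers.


INNER JOIN keeps only orders rows whose customer_id matches an id in customers. Walk through each order:
  - order 1 (Desk): customer_id=4 -> matches Uma
  - order 2 (Router): customer_id=4 -> matches Uma
  - order 3 (Lamp): customer_id=1 -> matches Beth
  - order 4 (Pen): customer_id=NULL, no match -> dropped
  - order 5 (Keyboard): customer_id=2 -> matches Pete
  - order 6 (Headphones): customer_id=5 -> matches Mia
  - order 7 (Laptop): customer_id=4 -> matches Uma
  - order 8 (Mouse): customer_id=NULL, no match -> dropped
So 2 of 8 rows are dropped.

SQL:
SELECT a.product, b.name AS customer
FROM orders a
INNER JOIN customers b ON a.customer_id = b.id

Result:
product    | customer
-----------+---------
Desk       | Uma     
Router     | Uma     
Lamp       | Beth    
Keyboard   | Pete    
Headphones | Mia     
Laptop     | Uma     


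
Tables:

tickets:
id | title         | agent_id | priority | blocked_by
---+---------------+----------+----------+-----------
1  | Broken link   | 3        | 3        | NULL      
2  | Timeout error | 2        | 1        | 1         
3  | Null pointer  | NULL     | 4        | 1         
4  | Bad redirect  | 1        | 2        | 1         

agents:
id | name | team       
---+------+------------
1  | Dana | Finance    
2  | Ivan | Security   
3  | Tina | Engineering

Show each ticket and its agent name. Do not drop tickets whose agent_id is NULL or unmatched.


LEFT JOIN keeps every row from tickets (the left table); where agent_id has no match in agents, the agent columns become NULL. Walk through each ticket:
  - ticket 1 (Broken link): agent_id=3 -> matches Tina
  - ticket 2 (Timeout error): agent_id=2 -> matches Ivan
  - ticket 3 (Null pointer): agent_id=NULL, no match -> kept with NULL
  - ticket 4 (Bad redirect): agent_id=1 -> matches Dana
All 4 rows appear; 1 has NULL agent.

SQL:
SELECT a.title, b.name AS agent
FROM tickets a
LEFT JOIN agents b ON a.agent_id = b.id

Result:
title         | agent
--------------+------
Broken link   | Tina 
Timeout error | Ivan 
Null pointer  | NULL 
Bad redirect  | Dana 


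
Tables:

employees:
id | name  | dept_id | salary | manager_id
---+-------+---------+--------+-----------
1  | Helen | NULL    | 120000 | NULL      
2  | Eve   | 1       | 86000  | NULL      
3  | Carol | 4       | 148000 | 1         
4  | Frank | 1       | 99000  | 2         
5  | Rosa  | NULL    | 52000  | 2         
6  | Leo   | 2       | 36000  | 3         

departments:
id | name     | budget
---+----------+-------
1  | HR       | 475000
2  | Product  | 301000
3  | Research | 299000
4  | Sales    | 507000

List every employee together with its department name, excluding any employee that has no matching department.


INNER JOIN keeps only employees rows whose dept_id matches an id in departments. Walk through each employee:
  - employee 1 (Helen): dept_id=NULL, no match -> dropped
  - employee 2 (Eve): dept_id=1 -> matches HR
  - employee 3 (Carol): dept_id=4 -> matches Sales
  - employee 4 (Frank): dept_id=1 -> matches HR
  - employee 5 (Rosa): dept_id=NULL, no match -> dropped
  - employee 6 (Leo): dept_id=2 -> matches Product
So 2 of 6 rows are dropped.

SQL:
SELECT a.name, b.name AS department
FROM employees a
INNER JOIN departments b ON a.dept_id = b.id

Result:
name  | department
------+-----------
Eve   | HR        
Carol | Sales     
Frank | HR        
Leo   | Product   


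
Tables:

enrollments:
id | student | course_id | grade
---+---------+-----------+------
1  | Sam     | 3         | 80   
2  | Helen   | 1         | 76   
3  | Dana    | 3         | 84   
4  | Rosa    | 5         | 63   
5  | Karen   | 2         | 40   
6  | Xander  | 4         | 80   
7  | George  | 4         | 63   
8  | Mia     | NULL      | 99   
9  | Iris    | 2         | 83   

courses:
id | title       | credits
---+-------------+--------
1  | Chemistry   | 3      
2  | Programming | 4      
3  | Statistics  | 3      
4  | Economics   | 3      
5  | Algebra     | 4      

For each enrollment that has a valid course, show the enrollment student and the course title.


INNER JOIN keeps only enrollments rows whose course_id matches an id in courses. Walk through each enrollment:
  - enrollment 1 (Sam): course_id=3 -> matches Statistics
  - enrollment 2 (Helen): course_id=1 -> matches Chemistry
  - enrollment 3 (Dana): course_id=3 -> matches Statistics
  - enrollment 4 (Rosa): course_id=5 -> matches Algebra
  - enrollment 5 (Karen): course_id=2 -> matches Programming
  - enrollment 6 (Xander): course_id=4 -> matches Economics
  - enrollment 7 (George): course_id=4 -> matches Economics
  - enrollment 8 (Mia): course_id=NULL, no match -> dropped
  - enrollment 9 (Iris): course_id=2 -> matches Programming
So 1 of 9 rows is dropped.

SQL:
SELECT a.student, b.title AS course
FROM enrollments a
INNER JOIN courses b ON a.course_id = b.id

Result:
student | course     
--------+------------
Sam     | Statistics 
Helen   | Chemistry  
Dana    | Statistics 
Rosa    | Algebra    
Karen   | Programming
Xander  | Economics  
George  | Economics  
Iris    | Programming


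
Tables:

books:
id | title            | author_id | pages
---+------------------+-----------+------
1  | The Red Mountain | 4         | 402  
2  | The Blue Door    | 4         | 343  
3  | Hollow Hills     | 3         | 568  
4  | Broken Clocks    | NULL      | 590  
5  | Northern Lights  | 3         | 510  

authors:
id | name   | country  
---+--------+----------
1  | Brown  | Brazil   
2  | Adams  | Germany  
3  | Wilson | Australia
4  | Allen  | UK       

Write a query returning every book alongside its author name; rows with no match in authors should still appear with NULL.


LEFT JOIN keeps every row from books (the left table); where author_id has no match in authors, the author columns become NULL. Walk through each book:
  - book 1 (The Red Mountain): author_id=4 -> matches Allen
  - book 2 (The Blue Door): author_id=4 -> matches Allen
  - book 3 (Hollow Hills): author_id=3 -> matches Wilson
  - book 4 (Broken Clocks): author_id=NULL, no match -> kept with NULL
  - book 5 (Northern Lights): author_id=3 -> matches Wilson
All 5 rows appear; 1 has NULL author.

SQL:
SELECT a.title, b.name AS author
FROM books a
LEFT JOIN authors b ON a.author_id = b.id

Result:
title            | author
-----------------+-------
The Red Mountain | Allen 
The Blue Door    | Allen 
Hollow Hills     | Wilson
Broken Clocks    | NULL  
Northern Lights  | Wilson


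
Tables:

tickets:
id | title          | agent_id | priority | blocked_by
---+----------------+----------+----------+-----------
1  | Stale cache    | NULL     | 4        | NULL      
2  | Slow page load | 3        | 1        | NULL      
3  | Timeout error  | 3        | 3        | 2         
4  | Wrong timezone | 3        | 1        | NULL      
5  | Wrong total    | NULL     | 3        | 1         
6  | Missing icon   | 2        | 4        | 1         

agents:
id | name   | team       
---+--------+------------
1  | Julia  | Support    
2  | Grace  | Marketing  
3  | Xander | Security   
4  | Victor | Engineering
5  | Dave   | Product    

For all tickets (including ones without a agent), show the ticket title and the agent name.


LEFT JOIN keeps every row from tickets (the left table); where agent_id has no match in agents, the agent columns become NULL. Walk through each ticket:
  - ticket 1 (Stale cache): agent_id=NULL, no match -> kept with NULL
  - ticket 2 (Slow page load): agent_id=3 -> matches Xander
  - ticket 3 (Timeout error): agent_id=3 -> matches Xander
  - ticket 4 (Wrong timezone): agent_id=3 -> matches Xander
  - ticket 5 (Wrong total): agent_id=NULL, no match -> kept with NULL
  - ticket 6 (Missing icon): agent_id=2 -> matches Grace
All 6 rows appear; 2 have NULL agent.

SQL:
SELECT a.title, b.name AS agent
FROM tickets a
LEFT JOIN agents b ON a.agent_id = b.id

Result:
title          | agent 
---------------+-------
Stale cache    | NULL  
Slow page load | Xander
Timeout error  | Xander
Wrong timezone | Xander
Wrong total    | NULL  
Missing icon   | Grace 


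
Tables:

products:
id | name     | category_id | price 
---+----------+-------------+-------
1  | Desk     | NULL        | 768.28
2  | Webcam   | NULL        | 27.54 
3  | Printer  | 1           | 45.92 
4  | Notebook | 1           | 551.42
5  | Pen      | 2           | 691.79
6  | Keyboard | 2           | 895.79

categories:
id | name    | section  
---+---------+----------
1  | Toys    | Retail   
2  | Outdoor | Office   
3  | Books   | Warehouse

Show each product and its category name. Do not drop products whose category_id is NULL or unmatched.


LEFT JOIN keeps every row from products (the left table); where category_id has no match in categories, the category columns become NULL. Walk through each product:
  - product 1 (Desk): category_id=NULL, no match -> kept with NULL
  - product 2 (Webcam): category_id=NULL, no match -> kept with NULL
  - product 3 (Printer): category_id=1 -> matches Toys
  - product 4 (Notebook): category_id=1 -> matches Toys
  - product 5 (Pen): category_id=2 -> matches Outdoor
  - product 6 (Keyboard): category_id=2 -> matches Outdoor
All 6 rows appear; 2 have NULL category.

SQL:
SELECT a.name, b.name AS category
FROM products a
LEFT JOIN categories b ON a.category_id = b.id

Result:
name     | category
---------+---------
Desk     | NULL    
Webcam   | NULL    
Printer  | Toys    
Notebook | Toys    
Pen      | Outdoor 
Keyboard | Outdoor 


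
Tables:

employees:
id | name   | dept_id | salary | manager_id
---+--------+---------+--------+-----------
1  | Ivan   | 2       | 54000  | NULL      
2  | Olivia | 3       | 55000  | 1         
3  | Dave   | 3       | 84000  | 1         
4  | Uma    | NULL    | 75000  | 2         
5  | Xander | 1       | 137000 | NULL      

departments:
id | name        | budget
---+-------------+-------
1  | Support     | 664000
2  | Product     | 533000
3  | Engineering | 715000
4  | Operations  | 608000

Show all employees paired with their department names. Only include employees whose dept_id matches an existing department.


INNER JOIN keeps only employees rows whose dept_id matches an id in departments. Walk through each employee:
  - employee 1 (Ivan): dept_id=2 -> matches Product
  - employee 2 (Olivia): dept_id=3 -> matches Engineering
  - employee 3 (Dave): dept_id=3 -> matches Engineering
  - employee 4 (Uma): dept_id=NULL, no match -> dropped
  - employee 5 (Xander): dept_id=1 -> matches Support
So 1 of 5 rows is dropped.

SQL:
SELECT a.name, b.name AS department
FROM employees a
INNER JOIN departments b ON a.dept_id = b.id

Result:
name   | department 
-------+------------
Ivan   | Product    
Olivia | Engineering
Dave   | Engineering
Xander | Support    


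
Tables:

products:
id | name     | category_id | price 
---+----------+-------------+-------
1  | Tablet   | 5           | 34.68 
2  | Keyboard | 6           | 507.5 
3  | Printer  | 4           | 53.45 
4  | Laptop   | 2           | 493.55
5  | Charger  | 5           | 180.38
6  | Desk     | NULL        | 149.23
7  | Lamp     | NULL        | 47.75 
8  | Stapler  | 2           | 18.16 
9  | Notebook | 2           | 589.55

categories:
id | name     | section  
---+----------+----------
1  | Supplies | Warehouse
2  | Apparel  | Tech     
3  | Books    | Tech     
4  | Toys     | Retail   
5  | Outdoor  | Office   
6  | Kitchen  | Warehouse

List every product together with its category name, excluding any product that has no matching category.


INNER JOIN keeps only products rows whose category_id matches an id in categories. Walk through each product:
  - product 1 (Tablet): category_id=5 -> matches Outdoor
  - product 2 (Keyboard): category_id=6 -> matches Kitchen
  - product 3 (Printer): category_id=4 -> matches Toys
  - product 4 (Laptop): category_id=2 -> matches Apparel
  - product 5 (Charger): category_id=5 -> matches Outdoor
  - product 6 (Desk): category_id=NULL, no match -> dropped
  - product 7 (Lamp): category_id=NULL, no match -> dropped
  - product 8 (Stapler): category_id=2 -> matches Apparel
  - product 9 (Notebook): category_id=2 -> matches Apparel
So 2 of 9 rows are dropped.

SQL:
SELECT a.name, b.name AS category
FROM products a
INNER JOIN categories b ON a.category_id = b.id

Result:
name     | category
---------+---------
Tablet   | Outdoor 
Keyboard | Kitchen 
Printer  | Toys    
Laptop   | Apparel 
Charger  | Outdoor 
Stapler  | Apparel 
Notebook | Apparel 


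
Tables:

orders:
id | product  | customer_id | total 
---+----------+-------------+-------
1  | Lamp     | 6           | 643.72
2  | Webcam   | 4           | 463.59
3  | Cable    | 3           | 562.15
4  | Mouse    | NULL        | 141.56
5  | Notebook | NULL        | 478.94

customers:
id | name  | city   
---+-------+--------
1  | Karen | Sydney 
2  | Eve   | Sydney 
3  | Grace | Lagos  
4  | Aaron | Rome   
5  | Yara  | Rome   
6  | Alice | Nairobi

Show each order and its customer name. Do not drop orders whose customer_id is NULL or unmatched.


LEFT JOIN keeps every row from orders (the left table); where customer_id has no match in customers, the customer columns become NULL. Walk through each order:
  - order 1 (Lamp): customer_id=6 -> matches Alice
  - order 2 (Webcam): customer_id=4 -> matches Aaron
  - order 3 (Cable): customer_id=3 -> matches Grace
  - order 4 (Mouse): customer_id=NULL, no match -> kept with NULL
  - order 5 (Notebook): customer_id=NULL, no match -> kept with NULL
All 5 rows appear; 2 have NULL customer.

SQL:
SELECT a.product, b.name AS customer
FROM orders a
LEFT JOIN customers b ON a.customer_id = b.id

Result:
product  | customer
---------+---------
Lamp     | Alice   
Webcam   | Aaron   
Cable    | Grace   
Mouse    | NULL    
Notebook | NULL    


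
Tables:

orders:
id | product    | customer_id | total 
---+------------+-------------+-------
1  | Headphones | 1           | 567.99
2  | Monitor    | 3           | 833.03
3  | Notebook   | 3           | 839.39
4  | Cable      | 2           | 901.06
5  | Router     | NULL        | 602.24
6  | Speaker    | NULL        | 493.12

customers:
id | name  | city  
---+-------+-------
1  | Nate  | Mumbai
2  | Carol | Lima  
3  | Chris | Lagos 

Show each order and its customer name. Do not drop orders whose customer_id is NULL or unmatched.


LEFT JOIN keeps every row from orders (the left table); where customer_id has no match in customers, the customer columns become NULL. Walk through each order:
  - order 1 (Headphones): customer_id=1 -> matches Nate
  - order 2 (Monitor): customer_id=3 -> matches Chris
  - order 3 (Notebook): customer_id=3 -> matches Chris
  - order 4 (Cable): customer_id=2 -> matches Carol
  - order 5 (Router): customer_id=NULL, no match -> kept with NULL
  - order 6 (Speaker): customer_id=NULL, no match -> kept with NULL
All 6 rows appear; 2 have NULL customer.

SQL:
SELECT a.product, b.name AS customer
FROM orders a
LEFT JOIN customers b ON a.customer_id = b.id

Result:
product    | customer
-----------+---------
Headphones | Nate    
Monitor    | Chris   
Notebook   | Chris   
Cable      | Carol   
Router     | NULL    
Speaker    | NULL    


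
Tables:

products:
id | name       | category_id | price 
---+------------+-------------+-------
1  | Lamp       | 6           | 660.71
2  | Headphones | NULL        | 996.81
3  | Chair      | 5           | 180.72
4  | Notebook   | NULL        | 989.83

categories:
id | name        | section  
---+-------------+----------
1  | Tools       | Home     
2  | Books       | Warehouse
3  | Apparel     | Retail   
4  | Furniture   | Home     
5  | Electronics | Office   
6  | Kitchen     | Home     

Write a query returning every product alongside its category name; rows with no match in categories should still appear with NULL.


LEFT JOIN keeps every row from products (the left table); where category_id has no match in categories, the category columns become NULL. Walk through each product:
  - product 1 (Lamp): category_id=6 -> matches Kitchen
  - product 2 (Headphones): category_id=NULL, no match -> kept with NULL
  - product 3 (Chair): category_id=5 -> matches Electronics
  - product 4 (Notebook): category_id=NULL, no match -> kept with NULL
All 4 rows appear; 2 have NULL category.

SQL:
SELECT a.name, b.name AS category
FROM products a
LEFT JOIN categories b ON a.category_id = b.id

Result:
name       | category   
-----------+------------
Lamp       | Kitchen    
Headphones | NULL       
Chair      | Electronics
Notebook   | NULL       


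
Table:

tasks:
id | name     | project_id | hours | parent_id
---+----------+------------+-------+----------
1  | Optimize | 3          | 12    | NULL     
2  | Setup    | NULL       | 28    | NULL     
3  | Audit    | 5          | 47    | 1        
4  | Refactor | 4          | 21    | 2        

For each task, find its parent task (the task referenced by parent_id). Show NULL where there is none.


This is a self-join: tasks is joined to a second copy of itself, matching each row's parent_id to another row's id. Use LEFT JOIN so rows with parent_id=NULL are kept.
  - task 1 (Optimize): parent_id=NULL -> NULL
  - task 2 (Setup): parent_id=NULL -> NULL
  - task 3 (Audit): parent_id=1 -> Optimize
  - task 4 (Refactor): parent_id=2 -> Setup

SQL:
SELECT a.name AS item, b.name AS parent
FROM tasks a
LEFT JOIN tasks b ON a.parent_id = b.id

Result:
item     | parent  
---------+---------
Optimize | NULL    
Setup    | NULL    
Audit    | Optimize
Refactor | Setup   


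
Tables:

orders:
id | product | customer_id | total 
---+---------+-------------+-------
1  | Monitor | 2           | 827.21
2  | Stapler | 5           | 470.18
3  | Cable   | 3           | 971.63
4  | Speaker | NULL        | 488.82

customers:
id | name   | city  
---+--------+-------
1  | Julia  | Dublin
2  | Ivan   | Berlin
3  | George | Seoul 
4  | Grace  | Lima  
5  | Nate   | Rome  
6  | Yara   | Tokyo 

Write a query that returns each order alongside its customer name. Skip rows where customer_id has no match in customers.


INNER JOIN keeps only orders rows whose customer_id matches an id in customers. Walk through each order:
  - order 1 (Monitor): customer_id=2 -> matches Ivan
  - order 2 (Stapler): customer_id=5 -> matches Nate
  - order 3 (Cable): customer_id=3 -> matches George
  - order 4 (Speaker): customer_id=NULL, no match -> dropped
So 1 of 4 rows is dropped.

SQL:
SELECT a.product, b.name AS customer
FROM orders a
INNER JOIN customers b ON a.customer_id = b.id

Result:
product | customer
--------+---------
Monitor | Ivan    
Stapler | Nate    
Cable   | George  


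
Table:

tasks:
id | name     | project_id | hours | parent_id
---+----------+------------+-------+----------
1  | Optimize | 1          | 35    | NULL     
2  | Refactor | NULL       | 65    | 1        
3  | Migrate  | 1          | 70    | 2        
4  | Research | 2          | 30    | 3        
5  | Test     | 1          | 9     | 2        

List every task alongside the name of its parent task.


This is a self-join: tasks is joined to a second copy of itself, matching each row's parent_id to another row's id. Use LEFT JOIN so rows with parent_id=NULL are kept.
  - task 1 (Optimize): parent_id=NULL -> NULL
  - task 2 (Refactor): parent_id=1 -> Optimize
  - task 3 (Migrate): parent_id=2 -> Refactor
  - task 4 (Research): parent_id=3 -> Migrate
  - task 5 (Test): parent_id=2 -> Refactor

SQL:
SELECT a.name AS item, b.name AS parent
FROM tasks a
LEFT JOIN tasks b ON a.parent_id = b.id

Result:
item     | parent  
---------+---------
Optimize | NULL    
Refactor | Optimize
Migrate  | Refactor
Research | Migrate 
Test     | Refactor


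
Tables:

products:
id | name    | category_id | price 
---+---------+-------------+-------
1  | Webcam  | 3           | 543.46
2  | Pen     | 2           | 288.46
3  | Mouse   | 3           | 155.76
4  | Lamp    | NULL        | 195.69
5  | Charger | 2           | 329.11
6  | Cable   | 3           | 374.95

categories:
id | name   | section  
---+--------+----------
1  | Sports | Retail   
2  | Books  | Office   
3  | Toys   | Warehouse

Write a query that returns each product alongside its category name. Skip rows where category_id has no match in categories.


INNER JOIN keeps only products rows whose category_id matches an id in categories. Walk through each product:
  - product 1 (Webcam): category_id=3 -> matches Toys
  - product 2 (Pen): category_id=2 -> matches Books
  - product 3 (Mouse): category_id=3 -> matches Toys
  - product 4 (Lamp): category_id=NULL, no match -> dropped
  - product 5 (Charger): category_id=2 -> matches Books
  - product 6 (Cable): category_id=3 -> matches Toys
So 1 of 6 rows is dropped.

SQL:
SELECT a.name, b.name AS category
FROM products a
INNER JOIN categories b ON a.category_id = b.id

Result:
name    | category
--------+---------
Webcam  | Toys    
Pen     | Books   
Mouse   | Toys    
Charger | Books   
Cable   | Toys    


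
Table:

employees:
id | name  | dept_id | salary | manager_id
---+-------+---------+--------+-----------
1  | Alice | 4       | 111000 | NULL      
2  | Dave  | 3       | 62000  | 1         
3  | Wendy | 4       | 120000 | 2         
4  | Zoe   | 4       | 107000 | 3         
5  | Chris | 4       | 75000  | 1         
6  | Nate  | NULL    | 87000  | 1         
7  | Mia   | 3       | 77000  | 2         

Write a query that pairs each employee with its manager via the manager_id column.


This is a self-join: employees is joined to a second copy of itself, matching each row's manager_id to another row's id. Use LEFT JOIN so rows with manager_id=NULL are kept.
  - employee 1 (Alice): manager_id=NULL -> NULL
  - employee 2 (Dave): manager_id=1 -> Alice
  - employee 3 (Wendy): manager_id=2 -> Dave
  - employee 4 (Zoe): manager_id=3 -> Wendy
  - employee 5 (Chris): manager_id=1 -> Alice
  - employee 6 (Nate): manager_id=1 -> Alice
  - employee 7 (Mia): manager_id=2 -> Dave

SQL:
SELECT a.name AS item, b.name AS manager
FROM employees a
LEFT JOIN employees b ON a.manager_id = b.id

Result:
item  | manager
------+--------
Alice | NULL   
Dave  | Alice  
Wendy | Dave   
Zoe   | Wendy  
Chris | Alice  
Nate  | Alice  
Mia   | Dave   


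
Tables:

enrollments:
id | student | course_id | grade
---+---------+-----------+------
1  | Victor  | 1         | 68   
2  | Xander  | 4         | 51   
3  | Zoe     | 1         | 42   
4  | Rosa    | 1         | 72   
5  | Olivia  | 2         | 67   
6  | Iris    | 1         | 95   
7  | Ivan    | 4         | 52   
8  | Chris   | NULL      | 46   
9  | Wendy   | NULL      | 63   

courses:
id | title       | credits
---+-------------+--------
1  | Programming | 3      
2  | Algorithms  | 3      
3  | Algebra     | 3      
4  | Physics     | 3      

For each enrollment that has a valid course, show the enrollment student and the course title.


INNER JOIN keeps only enrollments rows whose course_id matches an id in courses. Walk through each enrollment:
  - enrollment 1 (Victor): course_id=1 -> matches Programming
  - enrollment 2 (Xander): course_id=4 -> matches Physics
  - enrollment 3 (Zoe): course_id=1 -> matches Programming
  - enrollment 4 (Rosa): course_id=1 -> matches Programming
  - enrollment 5 (Olivia): course_id=2 -> matches Algorithms
  - enrollment 6 (Iris): course_id=1 -> matches Programming
  - enrollment 7 (Ivan): course_id=4 -> matches Physics
  - enrollment 8 (Chris): course_id=NULL, no match -> dropped
  - enrollment 9 (Wendy): course_id=NULL, no match -> dropped
So 2 of 9 rows are dropped.

SQL:
SELECT a.student, b.title AS course
FROM enrollments a
INNER JOIN courses b ON a.course_id = b.id

Result:
student | course     
--------+------------
Victor  | Programming
Xander  | Physics    
Zoe     | Programming
Rosa    | Programming
Olivia  | Algorithms 
Iris    | Programming
Ivan    | Physics    


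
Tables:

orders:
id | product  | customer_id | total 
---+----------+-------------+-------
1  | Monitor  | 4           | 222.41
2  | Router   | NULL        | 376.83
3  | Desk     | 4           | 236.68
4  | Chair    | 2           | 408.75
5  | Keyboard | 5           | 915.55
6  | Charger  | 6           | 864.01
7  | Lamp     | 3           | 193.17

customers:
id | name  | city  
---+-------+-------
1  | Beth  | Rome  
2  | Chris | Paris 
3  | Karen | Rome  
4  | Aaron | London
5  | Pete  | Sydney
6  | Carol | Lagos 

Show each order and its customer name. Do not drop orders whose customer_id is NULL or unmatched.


LEFT JOIN keeps every row from orders (the left table); where customer_id has no match in customers, the customer columns become NULL. Walk through each order:
  - order 1 (Monitor): customer_id=4 -> matches Aaron
  - order 2 (Router): customer_id=NULL, no match -> kept with NULL
  - order 3 (Desk): customer_id=4 -> matches Aaron
  - order 4 (Chair): customer_id=2 -> matches Chris
  - order 5 (Keyboard): customer_id=5 -> matches Pete
  - order 6 (Charger): customer_id=6 -> matches Carol
  - order 7 (Lamp): customer_id=3 -> matches Karen
All 7 rows appear; 1 has NULL customer.

SQL:
SELECT a.product, b.name AS customer
FROM orders a
LEFT JOIN customers b ON a.customer_id = b.id

Result:
product  | customer
---------+---------
Monitor  | Aaron   
Router   | NULL    
Desk     | Aaron   
Chair    | Chris   
Keyboard | Pete    
Charger  | Carol   
Lamp     | Karen   


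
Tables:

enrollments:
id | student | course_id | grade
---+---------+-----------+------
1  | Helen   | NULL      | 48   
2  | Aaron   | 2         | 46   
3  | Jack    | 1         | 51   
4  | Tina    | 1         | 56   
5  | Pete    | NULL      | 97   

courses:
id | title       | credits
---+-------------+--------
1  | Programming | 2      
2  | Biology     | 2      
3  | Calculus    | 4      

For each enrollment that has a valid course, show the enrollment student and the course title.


INNER JOIN keeps only enrollments rows whose course_id matches an id in courses. Walk through each enrollment:
  - enrollment 1 (Helen): course_id=NULL, no match -> dropped
  - enrollment 2 (Aaron): course_id=2 -> matches Biology
  - enrollment 3 (Jack): course_id=1 -> matches Programming
  - enrollment 4 (Tina): course_id=1 -> matches Programming
  - enrollment 5 (Pete): course_id=NULL, no match -> dropped
So 2 of 5 rows are dropped.

SQL:
SELECT a.student, b.title AS course
FROM enrollments a
INNER JOIN courses b ON a.course_id = b.id

Result:
student | course     
--------+------------
Aaron   | Biology    
Jack    | Programming
Tina    | Programming


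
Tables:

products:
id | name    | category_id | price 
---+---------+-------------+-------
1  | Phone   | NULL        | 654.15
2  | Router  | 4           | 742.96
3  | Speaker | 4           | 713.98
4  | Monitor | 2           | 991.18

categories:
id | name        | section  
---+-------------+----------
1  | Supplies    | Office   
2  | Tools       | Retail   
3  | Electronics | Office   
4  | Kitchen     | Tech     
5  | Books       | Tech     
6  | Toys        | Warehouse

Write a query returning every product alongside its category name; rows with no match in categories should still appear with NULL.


LEFT JOIN keeps every row from products (the left table); where category_id has no match in categories, the category columns become NULL. Walk through each product:
  - product 1 (Phone): category_id=NULL, no match -> kept with NULL
  - product 2 (Router): category_id=4 -> matches Kitchen
  - product 3 (Speaker): category_id=4 -> matches Kitchen
  - product 4 (Monitor): category_id=2 -> matches Tools
All 4 rows appear; 1 has NULL category.

SQL:
SELECT a.name, b.name AS category
FROM products a
LEFT JOIN categories b ON a.category_id = b.id

Result:
name    | category
--------+---------
Phone   | NULL    
Router  | Kitchen 
Speaker | Kitchen 
Monitor | Tools   


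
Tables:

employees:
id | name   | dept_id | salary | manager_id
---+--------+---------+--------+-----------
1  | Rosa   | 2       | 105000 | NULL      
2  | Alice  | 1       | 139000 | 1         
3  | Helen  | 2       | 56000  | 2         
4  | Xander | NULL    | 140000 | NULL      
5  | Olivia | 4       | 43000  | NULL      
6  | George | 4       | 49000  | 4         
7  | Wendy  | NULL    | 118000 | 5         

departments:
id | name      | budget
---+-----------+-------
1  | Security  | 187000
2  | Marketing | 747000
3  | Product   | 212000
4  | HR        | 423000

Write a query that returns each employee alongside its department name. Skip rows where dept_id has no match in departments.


INNER JOIN keeps only employees rows whose dept_id matches an id in departments. Walk through each employee:
  - employee 1 (Rosa): dept_id=2 -> matches Marketing
  - employee 2 (Alice): dept_id=1 -> matches Security
  - employee 3 (Helen): dept_id=2 -> matches Marketing
  - employee 4 (Xander): dept_id=NULL, no match -> dropped
  - employee 5 (Olivia): dept_id=4 -> matches HR
  - employee 6 (George): dept_id=4 -> matches HR
  - employee 7 (Wendy): dept_id=NULL, no match -> dropped
So 2 of 7 rows are dropped.

SQL:
SELECT a.name, b.name AS department
FROM employees a
INNER JOIN departments b ON a.dept_id = b.id

Result:
name   | department
-------+-----------
Rosa   | Marketing 
Alice  | Security  
Helen  | Marketing 
Olivia | HR        
George | HR        


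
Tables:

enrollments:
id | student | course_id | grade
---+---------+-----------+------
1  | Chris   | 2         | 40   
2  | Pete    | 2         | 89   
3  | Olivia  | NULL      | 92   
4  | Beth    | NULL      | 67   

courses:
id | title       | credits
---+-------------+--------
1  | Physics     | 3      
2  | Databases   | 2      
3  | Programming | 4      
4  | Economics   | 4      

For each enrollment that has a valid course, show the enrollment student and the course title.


INNER JOIN keeps only enrollments rows whose course_id matches an id in courses. Walk through each enrollment:
  - enrollment 1 (Chris): course_id=2 -> matches Databases
  - enrollment 2 (Pete): course_id=2 -> matches Databases
  - enrollment 3 (Olivia): course_id=NULL, no match -> dropped
  - enrollment 4 (Beth): course_id=NULL, no match -> dropped
So 2 of 4 rows are dropped.

SQL:
SELECT a.student, b.title AS course
FROM enrollments a
INNER JOIN courses b ON a.course_id = b.id

Result:
student | course   
--------+----------
Chris   | Databases
Pete    | Databases


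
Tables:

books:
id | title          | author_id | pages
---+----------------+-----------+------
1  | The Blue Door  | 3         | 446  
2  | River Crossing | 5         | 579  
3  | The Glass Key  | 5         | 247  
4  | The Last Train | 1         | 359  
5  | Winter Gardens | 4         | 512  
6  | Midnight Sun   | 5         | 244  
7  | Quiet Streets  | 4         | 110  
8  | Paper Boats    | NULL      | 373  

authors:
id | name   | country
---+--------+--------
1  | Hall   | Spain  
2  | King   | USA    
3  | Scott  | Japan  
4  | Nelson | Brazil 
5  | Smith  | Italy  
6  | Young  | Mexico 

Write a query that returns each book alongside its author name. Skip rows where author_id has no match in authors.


INNER JOIN keeps only books rows whose author_id matches an id in authors. Walk through each book:
  - book 1 (The Blue Door): author_id=3 -> matches Scott
  - book 2 (River Crossing): author_id=5 -> matches Smith
  - book 3 (The Glass Key): author_id=5 -> matches Smith
  - book 4 (The Last Train): author_id=1 -> matches Hall
  - book 5 (Winter Gardens): author_id=4 -> matches Nelson
  - book 6 (Midnight Sun): author_id=5 -> matches Smith
  - book 7 (Quiet Streets): author_id=4 -> matches Nelson
  - book 8 (Paper Boats): author_id=NULL, no match -> dropped
So 1 of 8 rows is dropped.

SQL:
SELECT a.title, b.name AS author
FROM books a
INNER JOIN authors b ON a.author_id = b.id

Result:
title          | author
---------------+-------
The Blue Door  | Scott 
River Crossing | Smith 
The Glass Key  | Smith 
The Last Train | Hall  
Winter Gardens | Nelson
Midnight Sun   | Smith 
Quiet Streets  | Nelson


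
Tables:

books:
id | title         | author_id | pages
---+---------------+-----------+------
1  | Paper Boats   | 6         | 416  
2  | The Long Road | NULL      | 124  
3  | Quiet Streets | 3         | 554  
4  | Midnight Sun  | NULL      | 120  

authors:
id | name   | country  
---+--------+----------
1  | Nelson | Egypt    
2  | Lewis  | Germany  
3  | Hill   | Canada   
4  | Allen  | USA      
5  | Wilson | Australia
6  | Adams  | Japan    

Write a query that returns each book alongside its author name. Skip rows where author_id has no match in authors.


INNER JOIN keeps only books rows whose author_id matches an id in authors. Walk through each book:
  - book 1 (Paper Boats): author_id=6 -> matches Adams
  - book 2 (The Long Road): author_id=NULL, no match -> dropped
  - book 3 (Quiet Streets): author_id=3 -> matches Hill
  - book 4 (Midnight Sun): author_id=NULL, no match -> dropped
So 2 of 4 rows are dropped.

SQL:
SELECT a.title, b.name AS author
FROM books a
INNER JOIN authors b ON a.author_id = b.id

Result:
title         | author
--------------+-------
Paper Boats   | Adams 
Quiet Streets | Hill  


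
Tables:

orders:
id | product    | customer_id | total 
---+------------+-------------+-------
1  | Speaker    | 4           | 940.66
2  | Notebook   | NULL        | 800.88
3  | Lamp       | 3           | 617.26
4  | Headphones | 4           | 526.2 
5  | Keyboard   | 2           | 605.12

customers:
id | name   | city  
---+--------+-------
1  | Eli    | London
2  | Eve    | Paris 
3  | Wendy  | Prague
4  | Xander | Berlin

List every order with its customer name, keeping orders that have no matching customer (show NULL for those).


LEFT JOIN keeps every row from orders (the left table); where customer_id has no match in customers, the customer columns become NULL. Walk through each order:
  - order 1 (Speaker): customer_id=4 -> matches Xander
  - order 2 (Notebook): customer_id=NULL, no match -> kept with NULL
  - order 3 (Lamp): customer_id=3 -> matches Wendy
  - order 4 (Headphones): customer_id=4 -> matches Xander
  - order 5 (Keyboard): customer_id=2 -> matches Eve
All 5 rows appear; 1 has NULL customer.

SQL:
SELECT a.product, b.name AS customer
FROM orders a
LEFT JOIN customers b ON a.customer_id = b.id

Result:
product    | customer
-----------+---------
Speaker    | Xander  
Notebook   | NULL    
Lamp       | Wendy   
Headphones | Xander  
Keyboard   | Eve     


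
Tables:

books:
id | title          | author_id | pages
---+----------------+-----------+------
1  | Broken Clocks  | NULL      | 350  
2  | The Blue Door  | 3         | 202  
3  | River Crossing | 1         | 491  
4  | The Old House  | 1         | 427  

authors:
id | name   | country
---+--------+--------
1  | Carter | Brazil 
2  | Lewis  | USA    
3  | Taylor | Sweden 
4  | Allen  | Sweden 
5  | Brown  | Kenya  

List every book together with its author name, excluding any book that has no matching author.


INNER JOIN keeps only books rows whose author_id matches an id in authors. Walk through each book:
  - book 1 (Broken Clocks): author_id=NULL, no match -> dropped
  - book 2 (The Blue Door): author_id=3 -> matches Taylor
  - book 3 (River Crossing): author_id=1 -> matches Carter
  - book 4 (The Old House): author_id=1 -> matches Carter
So 1 of 4 rows is dropped.

SQL:
SELECT a.title, b.name AS author
FROM books a
INNER JOIN authors b ON a.author_id = b.id

Result:
title          | author
---------------+-------
The Blue Door  | Taylor
River Crossing | Carter
The Old House  | Carter
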